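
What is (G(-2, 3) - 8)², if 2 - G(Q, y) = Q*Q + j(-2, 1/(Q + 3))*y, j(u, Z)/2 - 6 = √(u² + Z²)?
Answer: 2296 + 552*√5 ≈ 3530.3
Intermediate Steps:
j(u, Z) = 12 + 2*√(Z² + u²) (j(u, Z) = 12 + 2*√(u² + Z²) = 12 + 2*√(Z² + u²))
G(Q, y) = 2 - Q² - y*(12 + 2*√(4 + (3 + Q)⁻²)) (G(Q, y) = 2 - (Q*Q + (12 + 2*√((1/(Q + 3))² + (-2)²))*y) = 2 - (Q² + (12 + 2*√((1/(3 + Q))² + 4))*y) = 2 - (Q² + (12 + 2*√((3 + Q)⁻² + 4))*y) = 2 - (Q² + (12 + 2*√(4 + (3 + Q)⁻²))*y) = 2 - (Q² + y*(12 + 2*√(4 + (3 + Q)⁻²))) = 2 + (-Q² - y*(12 + 2*√(4 + (3 + Q)⁻²))) = 2 - Q² - y*(12 + 2*√(4 + (3 + Q)⁻²)))
(G(-2, 3) - 8)² = ((2 - 1*(-2)² - 12*3 - 2*3*√(4 + (3 - 2)⁻²)) - 8)² = ((2 - 1*4 - 36 - 2*3*√(4 + 1⁻²)) - 8)² = ((2 - 4 - 36 - 2*3*√(4 + 1)) - 8)² = ((2 - 4 - 36 - 2*3*√5) - 8)² = ((2 - 4 - 36 - 6*√5) - 8)² = ((-38 - 6*√5) - 8)² = (-46 - 6*√5)²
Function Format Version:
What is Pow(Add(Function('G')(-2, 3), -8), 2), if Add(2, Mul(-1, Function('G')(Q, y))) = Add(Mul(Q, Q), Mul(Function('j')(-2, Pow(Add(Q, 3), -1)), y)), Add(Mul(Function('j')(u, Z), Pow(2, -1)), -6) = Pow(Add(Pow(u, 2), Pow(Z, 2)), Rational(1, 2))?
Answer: Add(2296, Mul(552, Pow(5, Rational(1, 2)))) ≈ 3530.3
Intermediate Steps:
Function('j')(u, Z) = Add(12, Mul(2, Pow(Add(Pow(Z, 2), Pow(u, 2)), Rational(1, 2)))) (Function('j')(u, Z) = Add(12, Mul(2, Pow(Add(Pow(u, 2), Pow(Z, 2)), Rational(1, 2)))) = Add(12, Mul(2, Pow(Add(Pow(Z, 2), Pow(u, 2)), Rational(1, 2)))))
Function('G')(Q, y) = Add(2, Mul(-1, Pow(Q, 2)), Mul(-1, y, Add(12, Mul(2, Pow(Add(4, Pow(Add(3, Q), -2)), Rational(1, 2)))))) (Function('G')(Q, y) = Add(2, Mul(-1, Add(Mul(Q, Q), Mul(Add(12, Mul(2, Pow(Add(Pow(Pow(Add(Q, 3), -1), 2), Pow(-2, 2)), Rational(1, 2)))), y)))) = Add(2, Mul(-1, Add(Pow(Q, 2), Mul(Add(12, Mul(2, Pow(Add(Pow(Pow(Add(3, Q), -1), 2), 4), Rational(1, 2)))), y)))) = Add(2, Mul(-1, Add(Pow(Q, 2), Mul(Add(12, Mul(2, Pow(Add(Pow(Add(3, Q), -2), 4), Rational(1, 2)))), y)))) = Add(2, Mul(-1, Add(Pow(Q, 2), Mul(Add(12, Mul(2, Pow(Add(4, Pow(Add(3, Q), -2)), Rational(1, 2)))), y)))) = Add(2, Mul(-1, Add(Pow(Q, 2), Mul(y, Add(12, Mul(2, Pow(Add(4, Pow(Add(3, Q), -2)), Rational(1, 2)))))))) = Add(2, Add(Mul(-1, Pow(Q, 2)), Mul(-1, y, Add(12, Mul(2, Pow(Add(4, Pow(Add(3, Q), -2)), Rational(1, 2))))))) = Add(2, Mul(-1, Pow(Q, 2)), Mul(-1, y, Add(12, Mul(2, Pow(Add(4, Pow(Add(3, Q), -2)), Rational(1, 2)))))))
Pow(Add(Function('G')(-2, 3), -8), 2) = Pow(Add(Add(2, Mul(-1, Pow(-2, 2)), Mul(-12, 3), Mul(-2, 3, Pow(Add(4, Pow(Add(3, -2), -2)), Rational(1, 2)))), -8), 2) = Pow(Add(Add(2, Mul(-1, 4), -36, Mul(-2, 3, Pow(Add(4, Pow(1, -2)), Rational(1, 2)))), -8), 2) = Pow(Add(Add(2, -4, -36, Mul(-2, 3, Pow(Add(4, 1), Rational(1, 2)))), -8), 2) = Pow(Add(Add(2, -4, -36, Mul(-2, 3, Pow(5, Rational(1, 2)))), -8), 2) = Pow(Add(Add(2, -4, -36, Mul(-6, Pow(5, Rational(1, 2)))), -8), 2) = Pow(Add(Add(-38, Mul(-6, Pow(5, Rational(1, 2)))), -8), 2) = Pow(Add(-46, Mul(-6, Pow(5, Rational(1, 2)))), 2)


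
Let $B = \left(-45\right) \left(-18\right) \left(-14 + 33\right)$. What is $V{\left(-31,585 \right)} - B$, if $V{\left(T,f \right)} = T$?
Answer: $-15421$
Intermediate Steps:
$B = 15390$ ($B = 810 \cdot 19 = 15390$)
$V{\left(-31,585 \right)} - B = -31 - 15390 = -15421$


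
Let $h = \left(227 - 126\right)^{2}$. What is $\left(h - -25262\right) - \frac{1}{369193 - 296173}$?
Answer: $\frac{2589508259}{73020} \approx 35463.0$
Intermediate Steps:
$h = 10201$ ($h = 101^{2} = 10201$)
$\left(h - -25262\right) - \frac{1}{369193 - 296173} = \left(10201 - -25262\right) - \frac{1}{369193 - 296173} = \left(10201 + 25262\right) - \frac{1}{73020} = 35463 - \frac{1}{73020} = \frac{2589508259}{73020}$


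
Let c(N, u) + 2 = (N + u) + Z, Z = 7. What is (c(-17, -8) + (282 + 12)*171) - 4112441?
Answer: -4062187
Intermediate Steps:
c(N, u) = 5 + N + u (c(N, u) = -2 + ((N + u) + 7) = -2 + (7 + N + u) = 5 + N + u)
(c(-17, -8) + (282 + 12)*171) - 4112441 = ((5 - 17 - 8) + (282 + 12)*171) - 4112441 = (-20 + 294*171) - 4112441 = (-20 + 50274) - 4112441 = 50254 - 4112441 = -4062187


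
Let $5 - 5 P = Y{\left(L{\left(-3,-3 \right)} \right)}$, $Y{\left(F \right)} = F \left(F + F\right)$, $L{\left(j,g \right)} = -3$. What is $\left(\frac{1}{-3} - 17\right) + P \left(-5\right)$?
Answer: $- \frac{13}{3} \approx -4.3333$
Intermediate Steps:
$Y{\left(F \right)} = 2 F^{2}$ ($Y{\left(F \right)} = F 2 F = 2 F^{2}$)
$P = - \frac{13}{5}$ ($P = 1 - \frac{2 \left(-3\right)^{2}}{5} = 1 - \frac{2 \cdot 9}{5} = 1 - \frac{18}{5} = - \frac{13}{5} \approx -2.6$)
$\left(\frac{1}{-3} - 17\right) + P \left(-5\right) = \left(\frac{1}{-3} - 17\right) - -13 = \left(- \frac{1}{3} - 17\right) + 13 = - \frac{52}{3} + 13 = - \frac{13}{3}$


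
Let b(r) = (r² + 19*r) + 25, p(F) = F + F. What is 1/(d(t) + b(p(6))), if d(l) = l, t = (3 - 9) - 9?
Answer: 1/382 ≈ 0.0026178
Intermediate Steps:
p(F) = 2*F
b(r) = 25 + r² + 19*r
t = -15 (t = -6 - 9 = -15)
1/(d(t) + b(p(6))) = 1/(-15 + (25 + (2*6)² + 19*(2*6))) = 1/(-15 + (25 + 12² + 19*12)) = 1/(-15 + (25 + 144 + 228)) = 1/(-15 + 397) = 1/382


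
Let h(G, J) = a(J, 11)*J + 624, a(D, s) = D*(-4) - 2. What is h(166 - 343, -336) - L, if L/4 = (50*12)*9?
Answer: -471888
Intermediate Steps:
a(D, s) = -2 - 4*D (a(D, s) = -4*D - 2 = -2 - 4*D)
L = 21600 (L = 4*((50*12)*9) = 4*(600*9) = 4*5400 = 21600)
h(G, J) = 624 + J*(-2 - 4*J) (h(G, J) = (-2 - 4*J)*J + 624 = J*(-2 - 4*J) + 624 = 624 + J*(-2 - 4*J))
h(166 - 343, -336) - L = (624 - 2*(-336)*(1 + 2*(-336))) - 1*21600 = (624 - 2*(-336)*(1 - 672)) - 21600 = (624 - 2*(-336)*(-671)) - 21600 = (624 - 450912) - 21600 = -450288 - 21600 = -471888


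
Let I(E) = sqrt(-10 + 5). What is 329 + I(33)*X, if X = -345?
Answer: 329 - 345*I*sqrt(5) ≈ 329.0 - 771.44*I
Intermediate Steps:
I(E) = I*sqrt(5) (I(E) = sqrt(-5) = I*sqrt(5))
329 + I(33)*X = 329 + (I*sqrt(5))*(-345) = 329 - 345*I*sqrt(5)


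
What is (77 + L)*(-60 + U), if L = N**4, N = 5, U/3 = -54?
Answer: -155844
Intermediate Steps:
U = -162 (U = 3*(-54) = -162)
L = 625 (L = 5**4 = 625)
(77 + L)*(-60 + U) = (77 + 625)*(-60 - 162) = 702*(-222) = -155844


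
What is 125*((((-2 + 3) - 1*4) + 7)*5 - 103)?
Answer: -10375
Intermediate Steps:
125*((((-2 + 3) - 1*4) + 7)*5 - 103) = 125*(((1 - 4) + 7)*5 - 103) = 125*((-3 + 7)*5 - 103) = 125*(4*5 - 103) = 125*(20 - 103) = 125*(-83) = -10375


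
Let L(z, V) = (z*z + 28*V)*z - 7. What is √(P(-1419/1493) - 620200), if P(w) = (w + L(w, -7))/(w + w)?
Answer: I*√11136315696840631506/4237134 ≈ 787.59*I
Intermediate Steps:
L(z, V) = -7 + z*(z² + 28*V) (L(z, V) = (z² + 28*V)*z - 7 = z*(z² + 28*V) - 7 = -7 + z*(z² + 28*V))
P(w) = (-7 + w³ - 195*w)/(2*w) (P(w) = (w + (-7 + w³ + 28*(-7)*w))/(w + w) = (w + (-7 + w³ - 196*w))/((2*w)) = (-7 + w³ - 195*w)*(1/(2*w)) = (-7 + w³ - 195*w)/(2*w))
√(P(-1419/1493) - 620200) = √((-7 + (-1419/1493)³ - (-276705)/1493)/(2*((-1419/1493))) - 620200) = √((-7 + (-1419*1/1493)³ - (-276705)/1493)/(2*((-1419*1/1493))) - 620200) = √((-7 + (-1419/1493)³ - 195*(-1419/1493))/(2*(-1419/1493)) - 620200) = √((½)*(-1493/1419)*(-7 - 2857243059/3327970157 + 276705/1493) - 620200) = √((½)*(-1493/1419)*(590635969387/3327970157) - 620200) = √(-590635969387/6326041062 - 620200) = √(-3924001302621787/6326041062) = I*√11136315696840631506/4237134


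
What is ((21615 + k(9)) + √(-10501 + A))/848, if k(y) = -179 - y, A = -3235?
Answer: 21427/848 + I*√3434/424 ≈ 25.268 + 0.13821*I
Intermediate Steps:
((21615 + k(9)) + √(-10501 + A))/848 = ((21615 + (-179 - 1*9)) + √(-10501 - 3235))/848 = ((21615 + (-179 - 9)) + √(-13736))*(1/848) = ((21615 - 188) + 2*I*√3434)*(1/848) = (21427 + 2*I*√3434)*(1/848) = 21427/848 + I*√3434/424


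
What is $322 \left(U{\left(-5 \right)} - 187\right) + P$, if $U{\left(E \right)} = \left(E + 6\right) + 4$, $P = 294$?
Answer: $-58310$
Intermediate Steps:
$U{\left(E \right)} = 10 + E$ ($U{\left(E \right)} = \left(6 + E\right) + 4 = 10 + E$)
$322 \left(U{\left(-5 \right)} - 187\right) + P = 322 \left(\left(10 - 5\right) - 187\right) + 294 = 322 \left(5 - 187\right) + 294 = 322 \left(-182\right) + 294 = -58604 + 294 = -58310$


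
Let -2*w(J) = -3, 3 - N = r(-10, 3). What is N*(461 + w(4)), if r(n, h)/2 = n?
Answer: 21275/2 ≈ 10638.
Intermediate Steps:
r(n, h) = 2*n
N = 23 (N = 3 - 2*(-10) = 3 - 1*(-20) = 3 + 20 = 23)
w(J) = 3/2 (w(J) = -1/2*(-3) = 3/2)
N*(461 + w(4)) = 23*(461 + 3/2) = 23*(925/2) = 21275/2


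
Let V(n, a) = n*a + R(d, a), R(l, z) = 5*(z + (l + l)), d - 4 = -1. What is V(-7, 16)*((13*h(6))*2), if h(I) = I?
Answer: -312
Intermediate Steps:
d = 3 (d = 4 - 1 = 3)
R(l, z) = 5*z + 10*l (R(l, z) = 5*(z + 2*l) = 5*z + 10*l)
V(n, a) = 30 + 5*a + a*n (V(n, a) = n*a + (5*a + 10*3) = a*n + (5*a + 30) = a*n + (30 + 5*a) = 30 + 5*a + a*n)
V(-7, 16)*((13*h(6))*2) = (30 + 5*16 + 16*(-7))*((13*6)*2) = (30 + 80 - 112)*(78*2) = -2*156 = -312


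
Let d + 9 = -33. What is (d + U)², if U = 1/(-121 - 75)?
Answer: 67782289/38416 ≈ 1764.4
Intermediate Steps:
d = -42 (d = -9 - 33 = -42)
U = -1/196 (U = 1/(-196) = -1/196 ≈ -0.0051020)
(d + U)² = (-42 - 1/196)² = (-8233/196)² = 67782289/38416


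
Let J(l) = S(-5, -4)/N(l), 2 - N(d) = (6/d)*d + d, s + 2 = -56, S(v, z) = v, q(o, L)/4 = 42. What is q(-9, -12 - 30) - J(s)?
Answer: 9077/54 ≈ 168.09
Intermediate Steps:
q(o, L) = 168 (q(o, L) = 4*42 = 168)
s = -58 (s = -2 - 56 = -58)
N(d) = -4 - d (N(d) = 2 - ((6/d)*d + d) = 2 - (6 + d) = 2 + (-6 - d) = -4 - d)
J(l) = -5/(-4 - l)
q(-9, -12 - 30) - J(s) = 168 - 5/(4 - 58) = 168 - 5/(-54) = 168 - 5*(-1)/54 = 168 - 1*(-5/54) = 168 + 5/54 = 9077/54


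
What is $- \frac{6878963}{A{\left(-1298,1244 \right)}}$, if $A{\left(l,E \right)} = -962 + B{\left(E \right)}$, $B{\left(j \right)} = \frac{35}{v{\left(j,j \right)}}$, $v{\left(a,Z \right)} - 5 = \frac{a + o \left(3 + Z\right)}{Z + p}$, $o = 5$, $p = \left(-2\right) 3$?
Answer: $\frac{94028545247}{13106248} \approx 7174.3$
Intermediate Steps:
$p = -6$
$v{\left(a,Z \right)} = 5 + \frac{15 + a + 5 Z}{-6 + Z}$ ($v{\left(a,Z \right)} = 5 + \frac{a + 5 \left(3 + Z\right)}{Z - 6} = 5 + \frac{a + \left(15 + 5 Z\right)}{-6 + Z} = 5 + \frac{15 + a + 5 Z}{-6 + Z}$)
$B{\left(j \right)} = \frac{35 \left(-6 + j\right)}{-15 + 11 j}$ ($B{\left(j \right)} = \frac{35}{\frac{1}{-6 + j} \left(-15 + j + 10 j\right)} = \frac{35}{\frac{1}{-6 + j} \left(-15 + 11 j\right)} = 35 \frac{-6 + j}{-15 + 11 j} = \frac{35 \left(-6 + j\right)}{-15 + 11 j}$)
$A{\left(l,E \right)} = -962 + \frac{35 \left(-6 + E\right)}{-15 + 11 E}$
$- \frac{6878963}{A{\left(-1298,1244 \right)}} = - \frac{6878963}{\frac{1}{-15 + 11 \cdot 1244} \left(14220 - 13120468\right)} = - \frac{6878963}{\frac{1}{-15 + 13684} \left(14220 - 13120468\right)} = - \frac{6878963}{\frac{1}{13669} \left(-13106248\right)} = - \frac{6878963}{- \frac{13106248}{13669}} = \left(-6878963\right) \left(- \frac{13669}{13106248}\right) = \frac{94028545247}{13106248}$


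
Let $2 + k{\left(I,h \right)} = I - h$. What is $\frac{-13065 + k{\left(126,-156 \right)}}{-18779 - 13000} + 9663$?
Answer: $\frac{307093262}{31779} \approx 9663.4$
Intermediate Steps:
$k{\left(I,h \right)} = -2 + I - h$ ($k{\left(I,h \right)} = -2 + \left(I - h\right) = -2 + I - h$)
$\frac{-13065 + k{\left(126,-156 \right)}}{-18779 - 13000} + 9663 = \frac{-13065 - -280}{-18779 - 13000} + 9663 = \frac{-13065 + \left(-2 + 126 + 156\right)}{-31779} + 9663 = \left(-13065 + 280\right) \left(- \frac{1}{31779}\right) + 9663 = \left(-12785\right) \left(- \frac{1}{31779}\right) + 9663 = \frac{12785}{31779} + 9663 = \frac{307093262}{31779}$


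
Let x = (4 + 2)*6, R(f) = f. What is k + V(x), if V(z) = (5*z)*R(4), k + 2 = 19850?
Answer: 20568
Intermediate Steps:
x = 36 (x = 6*6 = 36)
k = 19848 (k = -2 + 19850 = 19848)
V(z) = 20*z (V(z) = (5*z)*4 = 20*z)
k + V(x) = 19848 + 20*36 = 19848 + 720 = 20568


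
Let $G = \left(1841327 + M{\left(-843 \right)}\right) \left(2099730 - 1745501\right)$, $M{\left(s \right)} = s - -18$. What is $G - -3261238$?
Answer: $651962444196$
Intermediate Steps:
$M{\left(s \right)} = 18 + s$ ($M{\left(s \right)} = s + 18 = 18 + s$)
$G = 651959182958$ ($G = \left(1841327 + \left(18 - 843\right)\right) \left(2099730 - 1745501\right) = \left(1841327 - 825\right) 354229 = 1840502 \cdot 354229 = 651959182958$)
$G - -3261238 = 651959182958 - -3261238 = 651959182958 + 3261238 = 651962444196$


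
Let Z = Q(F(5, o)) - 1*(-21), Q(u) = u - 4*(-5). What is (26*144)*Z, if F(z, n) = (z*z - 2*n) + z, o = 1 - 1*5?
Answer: 295776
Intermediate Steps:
o = -4 (o = 1 - 5 = -4)
F(z, n) = z + z² - 2*n (F(z, n) = (z² - 2*n) + z = z + z² - 2*n)
Q(u) = 20 + u (Q(u) = u - 1*(-20) = u + 20 = 20 + u)
Z = 79 (Z = (20 + (5 + 5² - 2*(-4))) - 1*(-21) = (20 + (5 + 25 + 8)) + 21 = (20 + 38) + 21 = 58 + 21 = 79)
(26*144)*Z = (26*144)*79 = 3744*79 = 295776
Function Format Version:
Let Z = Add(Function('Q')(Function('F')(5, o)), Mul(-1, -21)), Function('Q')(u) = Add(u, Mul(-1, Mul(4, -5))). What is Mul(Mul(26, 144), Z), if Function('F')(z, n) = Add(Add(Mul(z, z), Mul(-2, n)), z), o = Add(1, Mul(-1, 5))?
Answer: 295776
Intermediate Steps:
o = -4 (o = Add(1, -5) = -4)
Function('F')(z, n) = Add(z, Pow(z, 2), Mul(-2, n)) (Function('F')(z, n) = Add(Add(Pow(z, 2), Mul(-2, n)), z) = Add(z, Pow(z, 2), Mul(-2, n)))
Function('Q')(u) = Add(20, u) (Function('Q')(u) = Add(u, Mul(-1, -20)) = Add(u, 20) = Add(20, u))
Z = 79 (Z = Add(Add(20, Add(5, Pow(5, 2), Mul(-2, -4))), Mul(-1, -21)) = Add(Add(20, Add(5, 25, 8)), 21) = Add(Add(20, 38), 21) = Add(58, 21) = 79)
Mul(Mul(26, 144), Z) = Mul(Mul(26, 144), 79) = Mul(3744, 79) = 295776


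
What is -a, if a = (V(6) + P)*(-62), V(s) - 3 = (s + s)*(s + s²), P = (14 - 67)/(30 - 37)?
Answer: 223324/7 ≈ 31903.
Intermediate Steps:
P = 53/7 (P = -53/(-7) = -53*(-⅐) = 53/7 ≈ 7.5714)
V(s) = 3 + 2*s*(s + s²) (V(s) = 3 + (s + s)*(s + s²) = 3 + (2*s)*(s + s²) = 3 + 2*s*(s + s²))
a = -223324/7 (a = ((3 + 2*6² + 2*6³) + 53/7)*(-62) = ((3 + 2*36 + 2*216) + 53/7)*(-62) = ((3 + 72 + 432) + 53/7)*(-62) = (507 + 53/7)*(-62) = (3602/7)*(-62) = -223324/7 ≈ -31903.)
-a = -1*(-223324/7) = 223324/7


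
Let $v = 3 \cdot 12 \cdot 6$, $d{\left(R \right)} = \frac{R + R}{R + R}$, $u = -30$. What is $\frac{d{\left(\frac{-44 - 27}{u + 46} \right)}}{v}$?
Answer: $\frac{1}{216} \approx 0.0046296$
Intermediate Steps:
$d{\left(R \right)} = 1$ ($d{\left(R \right)} = \frac{2 R}{2 R} = 2 R \frac{1}{2 R} = 1$)
$v = 216$ ($v = 36 \cdot 6 = 216$)
$\frac{d{\left(\frac{-44 - 27}{u + 46} \right)}}{v} = 1 \cdot \frac{1}{216} = \frac{1}{216}$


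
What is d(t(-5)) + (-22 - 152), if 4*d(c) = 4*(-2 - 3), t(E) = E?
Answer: -179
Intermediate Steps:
d(c) = -5 (d(c) = (4*(-2 - 3))/4 = (4*(-5))/4 = (¼)*(-20) = -5)
d(t(-5)) + (-22 - 152) = -5 + (-22 - 152) = -5 - 174 = -179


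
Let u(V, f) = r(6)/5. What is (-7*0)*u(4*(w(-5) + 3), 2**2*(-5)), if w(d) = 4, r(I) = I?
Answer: 0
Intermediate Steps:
u(V, f) = 6/5
(-7*0)*u(4*(w(-5) + 3), 2**2*(-5)) = -7*0*(6/5) = 0*(6/5) = 0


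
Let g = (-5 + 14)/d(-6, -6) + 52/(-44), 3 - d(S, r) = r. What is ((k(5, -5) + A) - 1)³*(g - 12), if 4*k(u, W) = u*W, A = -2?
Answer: 3393751/352 ≈ 9641.3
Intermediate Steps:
d(S, r) = 3 - r
k(u, W) = W*u/4 (k(u, W) = (u*W)/4 = (W*u)/4 = W*u/4)
g = -2/11 (g = (-5 + 14)/(3 - 1*(-6)) + 52/(-44) = 9/(3 + 6) + 52*(-1/44) = 9/9 - 13/11 = 9*(⅑) - 13/11 = 1 - 13/11 = -2/11 ≈ -0.18182)
((k(5, -5) + A) - 1)³*(g - 12) = (((¼)*(-5)*5 - 2) - 1)³*(-2/11 - 12) = ((-25/4 - 2) - 1)³*(-134/11) = (-33/4 - 1)³*(-134/11) = (-37/4)³*(-134/11) = -50653/64*(-134/11) = 3393751/352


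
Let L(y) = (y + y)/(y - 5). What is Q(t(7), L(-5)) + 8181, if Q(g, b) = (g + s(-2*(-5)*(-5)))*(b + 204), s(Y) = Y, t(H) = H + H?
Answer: 801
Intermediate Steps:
t(H) = 2*H
L(y) = 2*y/(-5 + y) (L(y) = (2*y)/(-5 + y) = 2*y/(-5 + y))
Q(g, b) = (-50 + g)*(204 + b) (Q(g, b) = (g - 2*(-5)*(-5))*(b + 204) = (g + 10*(-5))*(204 + b) = (g - 50)*(204 + b) = (-50 + g)*(204 + b))
Q(t(7), L(-5)) + 8181 = (-10200 - 100*(-5)/(-5 - 5) + 204*(2*7) + (2*(-5)/(-5 - 5))*(2*7)) + 8181 = (-10200 - 100*(-5)/(-10) + 204*14 + (2*(-5)/(-10))*14) + 8181 = (-10200 - 100*(-5)*(-1)/10 + 2856 + (2*(-5)*(-⅒))*14) + 8181 = (-10200 - 50*1 + 2856 + 1*14) + 8181 = (-10200 - 50 + 2856 + 14) + 8181 = -7380 + 8181 = 801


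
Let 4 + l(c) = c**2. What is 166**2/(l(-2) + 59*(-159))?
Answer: -27556/9381 ≈ -2.9374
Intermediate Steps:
l(c) = -4 + c**2
166**2/(l(-2) + 59*(-159)) = 166**2/((-4 + (-2)**2) + 59*(-159)) = 27556/((-4 + 4) - 9381) = 27556/(0 - 9381) = 27556/(-9381) = 27556*(-1/9381) = -27556/9381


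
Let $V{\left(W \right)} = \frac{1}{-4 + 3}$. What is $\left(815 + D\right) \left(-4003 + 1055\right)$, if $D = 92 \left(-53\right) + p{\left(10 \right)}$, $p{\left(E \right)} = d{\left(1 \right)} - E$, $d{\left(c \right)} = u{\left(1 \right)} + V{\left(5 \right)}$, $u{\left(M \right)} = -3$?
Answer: $12013100$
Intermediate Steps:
$V{\left(W \right)} = -1$ ($V{\left(W \right)} = \frac{1}{-1} = -1$)
$d{\left(c \right)} = -4$ ($d{\left(c \right)} = -3 - 1 = -4$)
$p{\left(E \right)} = -4 - E$
$D = -4890$ ($D = 92 \left(-53\right) - 14 = -4876 - 14 = -4890$)
$\left(815 + D\right) \left(-4003 + 1055\right) = \left(815 - 4890\right) \left(-4003 + 1055\right) = \left(-4075\right) \left(-2948\right) = 12013100$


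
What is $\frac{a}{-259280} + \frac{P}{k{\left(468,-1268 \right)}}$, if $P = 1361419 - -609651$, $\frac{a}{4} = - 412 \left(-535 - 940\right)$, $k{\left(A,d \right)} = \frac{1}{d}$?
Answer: $- \frac{8100285649545}{3241} \approx -2.4993 \cdot 10^{9}$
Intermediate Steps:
$a = 2430800$ ($a = 4 \left(- 412 \left(-535 - 940\right)\right) = 4 \left(\left(-412\right) \left(-1475\right)\right) = 4 \cdot 607700 = 2430800$)
$P = 1971070$ ($P = 1361419 + 609651 = 1971070$)
$\frac{a}{-259280} + \frac{P}{k{\left(468,-1268 \right)}} = \frac{2430800}{-259280} + \frac{1971070}{\frac{1}{-1268}} = 2430800 \left(- \frac{1}{259280}\right) + \frac{1971070}{- \frac{1}{1268}} = - \frac{30385}{3241} + 1971070 \left(-1268\right) = - \frac{30385}{3241} - 2499316760 = - \frac{8100285649545}{3241}$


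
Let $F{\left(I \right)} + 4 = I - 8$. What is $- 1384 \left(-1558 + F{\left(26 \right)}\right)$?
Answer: $2136896$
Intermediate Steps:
$F{\left(I \right)} = -12 + I$ ($F{\left(I \right)} = -4 + \left(I - 8\right) = -4 + \left(-8 + I\right) = -12 + I$)
$- 1384 \left(-1558 + F{\left(26 \right)}\right) = - 1384 \left(-1558 + \left(-12 + 26\right)\right) = - 1384 \left(-1558 + 14\right) = \left(-1384\right) \left(-1544\right) = 2136896$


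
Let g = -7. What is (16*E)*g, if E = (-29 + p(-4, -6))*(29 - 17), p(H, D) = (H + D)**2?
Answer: -95424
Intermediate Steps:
p(H, D) = (D + H)**2
E = 852 (E = (-29 + (-6 - 4)**2)*(29 - 17) = (-29 + (-10)**2)*12 = (-29 + 100)*12 = 71*12 = 852)
(16*E)*g = (16*852)*(-7) = 13632*(-7) = -95424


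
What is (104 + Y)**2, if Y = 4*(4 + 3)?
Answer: 17424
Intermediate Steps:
Y = 28 (Y = 4*7 = 28)
(104 + Y)**2 = (104 + 28)**2 = 132**2 = 17424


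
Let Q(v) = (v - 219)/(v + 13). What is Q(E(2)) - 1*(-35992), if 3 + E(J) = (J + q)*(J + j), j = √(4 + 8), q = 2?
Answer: 395575/11 + 464*√3/33 ≈ 35986.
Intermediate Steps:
j = 2*√3 (j = √12 = 2*√3 ≈ 3.4641)
E(J) = -3 + (2 + J)*(J + 2*√3) (E(J) = -3 + (J + 2)*(J + 2*√3) = -3 + (2 + J)*(J + 2*√3))
Q(v) = (-219 + v)/(13 + v)
Q(E(2)) - 1*(-35992) = (-219 + (-3 + 2² + 2*2 + 4*√3 + 2*2*√3))/(13 + (-3 + 2² + 2*2 + 4*√3 + 2*2*√3)) - 1*(-35992) = (-219 + (-3 + 4 + 4 + 4*√3 + 4*√3))/(13 + (-3 + 4 + 4 + 4*√3 + 4*√3)) + 35992 = (-219 + (5 + 8*√3))/(13 + (5 + 8*√3)) + 35992 = (-214 + 8*√3)/(18 + 8*√3) + 35992 = 35992 + (-214 + 8*√3)/(18 + 8*√3)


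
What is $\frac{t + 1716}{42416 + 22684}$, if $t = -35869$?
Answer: $- \frac{4879}{9300} \approx -0.52462$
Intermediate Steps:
$\frac{t + 1716}{42416 + 22684} = \frac{-35869 + 1716}{42416 + 22684} = - \frac{34153}{65100} = \left(-34153\right) \frac{1}{65100} = - \frac{4879}{9300}$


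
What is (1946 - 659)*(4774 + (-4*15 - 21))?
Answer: 6039891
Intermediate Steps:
(1946 - 659)*(4774 + (-4*15 - 21)) = 1287*(4774 + (-60 - 21)) = 1287*(4774 - 81) = 1287*4693 = 6039891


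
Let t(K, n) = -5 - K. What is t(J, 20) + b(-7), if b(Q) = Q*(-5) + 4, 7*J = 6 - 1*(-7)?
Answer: 225/7 ≈ 32.143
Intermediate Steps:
J = 13/7 (J = (6 - 1*(-7))/7 = (6 + 7)/7 = (1/7)*13 = 13/7 ≈ 1.8571)
b(Q) = 4 - 5*Q (b(Q) = -5*Q + 4 = 4 - 5*Q)
t(J, 20) + b(-7) = (-5 - 1*13/7) + (4 - 5*(-7)) = (-5 - 13/7) + (4 + 35) = -48/7 + 39 = 225/7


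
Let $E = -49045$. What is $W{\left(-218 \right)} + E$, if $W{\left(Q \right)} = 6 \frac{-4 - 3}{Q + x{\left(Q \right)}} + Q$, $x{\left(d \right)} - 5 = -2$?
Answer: $- \frac{10591503}{215} \approx -49263.0$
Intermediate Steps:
$x{\left(d \right)} = 3$ ($x{\left(d \right)} = 5 - 2 = 3$)
$W{\left(Q \right)} = Q - \frac{42}{3 + Q}$ ($W{\left(Q \right)} = 6 \frac{-4 - 3}{Q + 3} + Q = 6 \left(- \frac{7}{3 + Q}\right) + Q = - \frac{42}{3 + Q} + Q = Q - \frac{42}{3 + Q}$)
$W{\left(-218 \right)} + E = \frac{-42 + \left(-218\right)^{2} + 3 \left(-218\right)}{3 - 218} - 49045 = \frac{-42 + 47524 - 654}{-215} - 49045 = \left(- \frac{1}{215}\right) 46828 - 49045 = - \frac{46828}{215} - 49045 = - \frac{10591503}{215}$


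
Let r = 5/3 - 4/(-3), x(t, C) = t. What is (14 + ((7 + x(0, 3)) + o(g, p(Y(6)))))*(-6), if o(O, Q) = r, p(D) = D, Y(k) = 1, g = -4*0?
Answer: -144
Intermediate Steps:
g = 0
r = 3 (r = 5*(1/3) - 4*(-1/3) = 5/3 + 4/3 = 3)
o(O, Q) = 3
(14 + ((7 + x(0, 3)) + o(g, p(Y(6)))))*(-6) = (14 + ((7 + 0) + 3))*(-6) = (14 + (7 + 3))*(-6) = (14 + 10)*(-6) = 24*(-6) = -144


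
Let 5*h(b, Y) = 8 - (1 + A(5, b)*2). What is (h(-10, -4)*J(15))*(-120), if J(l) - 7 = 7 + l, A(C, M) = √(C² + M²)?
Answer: -4872 + 6960*√5 ≈ 10691.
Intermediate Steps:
h(b, Y) = 7/5 - 2*√(25 + b²)/5 (h(b, Y) = (8 - (1 + √(5² + b²)*2))/5 = (8 - (1 + √(25 + b²)*2))/5 = (8 - (1 + 2*√(25 + b²)))/5 = (8 + (-1 - 2*√(25 + b²)))/5 = (7 - 2*√(25 + b²))/5 = 7/5 - 2*√(25 + b²)/5)
J(l) = 14 + l (J(l) = 7 + (7 + l) = 14 + l)
(h(-10, -4)*J(15))*(-120) = ((7/5 - 2*√(25 + (-10)²)/5)*(14 + 15))*(-120) = ((7/5 - 2*√(25 + 100)/5)*29)*(-120) = ((7/5 - 2*√5)*29)*(-120) = (203/5 - 58*√5)*(-120) = -4872 + 6960*√5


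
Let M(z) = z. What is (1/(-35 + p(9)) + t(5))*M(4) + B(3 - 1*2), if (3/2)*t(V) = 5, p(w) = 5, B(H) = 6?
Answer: 96/5 ≈ 19.200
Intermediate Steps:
t(V) = 10/3 (t(V) = (⅔)*5 = 10/3)
(1/(-35 + p(9)) + t(5))*M(4) + B(3 - 1*2) = (1/(-35 + 5) + 10/3)*4 + 6 = (1/(-30) + 10/3)*4 + 6 = (-1/30 + 10/3)*4 + 6 = (33/10)*4 + 6 = 66/5 + 6 = 96/5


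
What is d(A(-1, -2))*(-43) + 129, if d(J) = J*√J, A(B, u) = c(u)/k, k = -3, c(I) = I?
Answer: 129 - 86*√6/9 ≈ 105.59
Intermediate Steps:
A(B, u) = -u/3 (A(B, u) = u/(-3) = u*(-⅓) = -u/3)
d(J) = J^(3/2)
d(A(-1, -2))*(-43) + 129 = (-⅓*(-2))^(3/2)*(-43) + 129 = (⅔)^(3/2)*(-43) + 129 = (2*√6/9)*(-43) + 129 = -86*√6/9 + 129 = 129 - 86*√6/9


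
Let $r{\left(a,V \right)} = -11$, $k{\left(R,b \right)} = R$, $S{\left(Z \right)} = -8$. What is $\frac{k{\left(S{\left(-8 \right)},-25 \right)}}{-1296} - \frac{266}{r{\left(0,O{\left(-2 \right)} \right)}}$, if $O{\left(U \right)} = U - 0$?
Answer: $\frac{43103}{1782} \approx 24.188$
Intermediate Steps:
$O{\left(U \right)} = U$ ($O{\left(U \right)} = U + 0 = U$)
$\frac{k{\left(S{\left(-8 \right)},-25 \right)}}{-1296} - \frac{266}{r{\left(0,O{\left(-2 \right)} \right)}} = - \frac{8}{-1296} - \frac{266}{-11} = \left(-8\right) \left(- \frac{1}{1296}\right) - - \frac{266}{11} = \frac{1}{162} + \frac{266}{11} = \frac{43103}{1782}$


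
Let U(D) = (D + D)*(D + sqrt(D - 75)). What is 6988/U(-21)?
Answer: 3494/537 + 13976*I*sqrt(6)/11277 ≈ 6.5065 + 3.0357*I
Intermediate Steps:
U(D) = 2*D*(D + sqrt(-75 + D)) (U(D) = (2*D)*(D + sqrt(-75 + D)) = 2*D*(D + sqrt(-75 + D)))
6988/U(-21) = 6988/((2*(-21)*(-21 + sqrt(-75 - 21)))) = 6988/((2*(-21)*(-21 + sqrt(-96)))) = 6988/((2*(-21)*(-21 + 4*I*sqrt(6)))) = 6988/(882 - 168*I*sqrt(6))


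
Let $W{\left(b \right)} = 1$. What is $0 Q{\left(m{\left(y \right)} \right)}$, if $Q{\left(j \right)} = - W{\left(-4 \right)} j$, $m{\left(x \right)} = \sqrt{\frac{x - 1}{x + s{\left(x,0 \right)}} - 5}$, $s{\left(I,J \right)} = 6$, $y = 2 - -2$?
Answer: $0$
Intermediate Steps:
$y = 4$ ($y = 2 + 2 = 4$)
$m{\left(x \right)} = \sqrt{-5 + \frac{-1 + x}{6 + x}}$ ($m{\left(x \right)} = \sqrt{\frac{x - 1}{x + 6} - 5} = \sqrt{\frac{-1 + x}{6 + x} - 5} = \sqrt{-5 + \frac{-1 + x}{6 + x}}$)
$Q{\left(j \right)} = - j$ ($Q{\left(j \right)} = \left(-1\right) 1 j = - j$)
$0 Q{\left(m{\left(y \right)} \right)} = 0 \left(- \sqrt{\frac{-31 - 16}{6 + 4}}\right) = 0 \left(- \sqrt{\frac{-31 - 16}{10}}\right) = 0 \left(- \sqrt{\frac{1}{10} \left(-47\right)}\right) = 0 \left(- \sqrt{- \frac{47}{10}}\right) = 0 \left(- \frac{i \sqrt{470}}{10}\right) = 0$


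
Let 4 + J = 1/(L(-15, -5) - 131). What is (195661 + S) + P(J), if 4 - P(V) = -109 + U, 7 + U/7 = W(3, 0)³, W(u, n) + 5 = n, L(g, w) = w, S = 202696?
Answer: 399394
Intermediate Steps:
W(u, n) = -5 + n
U = -924 (U = -49 + 7*(-5 + 0)³ = -49 + 7*(-5)³ = -49 + 7*(-125) = -49 - 875 = -924)
J = -545/136 (J = -4 + 1/(-5 - 131) = -4 + 1/(-136) = -4 - 1/136 = -545/136 ≈ -4.0074)
P(V) = 1037 (P(V) = 4 - (-109 - 924) = 4 - 1*(-1033) = 4 + 1033 = 1037)
(195661 + S) + P(J) = (195661 + 202696) + 1037 = 398357 + 1037 = 399394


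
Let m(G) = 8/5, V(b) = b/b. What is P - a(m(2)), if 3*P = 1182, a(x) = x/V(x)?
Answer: 1962/5 ≈ 392.40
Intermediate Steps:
V(b) = 1
m(G) = 8/5 (m(G) = 8*(⅕) = 8/5)
a(x) = x (a(x) = x/1 = x*1 = x)
P = 394 (P = (⅓)*1182 = 394)
P - a(m(2)) = 394 - 1*8/5 = 394 - 8/5 = 1962/5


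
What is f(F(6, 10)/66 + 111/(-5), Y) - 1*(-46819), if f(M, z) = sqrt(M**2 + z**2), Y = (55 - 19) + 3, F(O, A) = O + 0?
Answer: 46819 + sqrt(6079681)/55 ≈ 46864.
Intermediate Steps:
F(O, A) = O
Y = 39 (Y = 36 + 3 = 39)
f(F(6, 10)/66 + 111/(-5), Y) - 1*(-46819) = sqrt((6/66 + 111/(-5))**2 + 39**2) - 1*(-46819) = sqrt((6*(1/66) + 111*(-1/5))**2 + 1521) + 46819 = sqrt((1/11 - 111/5)**2 + 1521) + 46819 = sqrt((-1216/55)**2 + 1521) + 46819 = sqrt(1478656/3025 + 1521) + 46819 = sqrt(6079681/3025) + 46819 = sqrt(6079681)/55 + 46819 = 46819 + sqrt(6079681)/55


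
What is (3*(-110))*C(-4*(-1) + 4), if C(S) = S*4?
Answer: -10560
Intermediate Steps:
C(S) = 4*S
(3*(-110))*C(-4*(-1) + 4) = (3*(-110))*(4*(-4*(-1) + 4)) = -1320*(4 + 4) = -1320*8 = -330*32 = -10560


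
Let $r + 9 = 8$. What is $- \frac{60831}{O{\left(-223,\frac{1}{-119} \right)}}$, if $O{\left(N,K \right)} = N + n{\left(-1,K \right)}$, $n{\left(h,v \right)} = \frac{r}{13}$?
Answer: $\frac{790803}{2900} \approx 272.69$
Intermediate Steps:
$r = -1$ ($r = -9 + 8 = -1$)
$n{\left(h,v \right)} = - \frac{1}{13}$
$O{\left(N,K \right)} = - \frac{1}{13} + N$ ($O{\left(N,K \right)} = N - \frac{1}{13} = - \frac{1}{13} + N$)
$- \frac{60831}{O{\left(-223,\frac{1}{-119} \right)}} = - \frac{60831}{- \frac{1}{13} - 223} = - \frac{60831}{- \frac{2900}{13}} = \left(-60831\right) \left(- \frac{13}{2900}\right) = \frac{790803}{2900}$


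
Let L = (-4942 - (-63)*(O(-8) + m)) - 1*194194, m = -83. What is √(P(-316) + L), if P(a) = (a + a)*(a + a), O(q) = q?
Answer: √194555 ≈ 441.08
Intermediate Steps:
L = -204869 (L = (-4942 - (-63)*(-8 - 83)) - 1*194194 = (-4942 - (-63)*(-91)) - 194194 = (-4942 - 1*5733) - 194194 = (-4942 - 5733) - 194194 = -10675 - 194194 = -204869)
P(a) = 4*a² (P(a) = (2*a)*(2*a) = 4*a²)
√(P(-316) + L) = √(4*(-316)² - 204869) = √(4*99856 - 204869) = √(399424 - 204869) = √194555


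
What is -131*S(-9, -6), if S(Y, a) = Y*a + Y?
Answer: -5895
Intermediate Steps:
S(Y, a) = Y + Y*a
-131*S(-9, -6) = -(-1179)*(1 - 6) = -(-1179)*(-5) = -131*45 = -5895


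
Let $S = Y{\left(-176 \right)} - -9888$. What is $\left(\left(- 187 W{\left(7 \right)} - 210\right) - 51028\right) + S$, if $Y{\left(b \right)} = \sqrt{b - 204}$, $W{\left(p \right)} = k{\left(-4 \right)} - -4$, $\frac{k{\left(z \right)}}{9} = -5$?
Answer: $-33683 + 2 i \sqrt{95} \approx -33683.0 + 19.494 i$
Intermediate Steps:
$k{\left(z \right)} = -45$ ($k{\left(z \right)} = 9 \left(-5\right) = -45$)
$W{\left(p \right)} = -41$ ($W{\left(p \right)} = -45 - -4 = -45 + 4 = -41$)
$Y{\left(b \right)} = \sqrt{-204 + b}$
$S = 9888 + 2 i \sqrt{95}$ ($S = \sqrt{-204 - 176} - -9888 = \sqrt{-380} + 9888 = 2 i \sqrt{95} + 9888 = 9888 + 2 i \sqrt{95} \approx 9888.0 + 19.494 i$)
$\left(\left(- 187 W{\left(7 \right)} - 210\right) - 51028\right) + S = \left(\left(\left(-187\right) \left(-41\right) - 210\right) - 51028\right) + \left(9888 + 2 i \sqrt{95}\right) = \left(\left(7667 - 210\right) - 51028\right) + \left(9888 + 2 i \sqrt{95}\right) = \left(7457 - 51028\right) + \left(9888 + 2 i \sqrt{95}\right) = -43571 + \left(9888 + 2 i \sqrt{95}\right) = -33683 + 2 i \sqrt{95}$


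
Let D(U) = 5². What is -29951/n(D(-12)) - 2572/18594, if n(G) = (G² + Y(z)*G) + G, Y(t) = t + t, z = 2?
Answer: -93139649/2324250 ≈ -40.073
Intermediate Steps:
D(U) = 25
Y(t) = 2*t
n(G) = G² + 5*G (n(G) = (G² + (2*2)*G) + G = (G² + 4*G) + G = G² + 5*G)
-29951/n(D(-12)) - 2572/18594 = -29951*1/(25*(5 + 25)) - 2572/18594 = -29951/(25*30) - 2572*1/18594 = -29951/750 - 1286/9297 = -93139649/2324250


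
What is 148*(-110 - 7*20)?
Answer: -37000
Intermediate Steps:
148*(-110 - 7*20) = 148*(-110 - 140) = 148*(-250) = -37000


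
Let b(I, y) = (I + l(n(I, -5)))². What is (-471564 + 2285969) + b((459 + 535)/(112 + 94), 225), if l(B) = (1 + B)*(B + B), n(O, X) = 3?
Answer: 19257837606/10609 ≈ 1.8152e+6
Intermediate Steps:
l(B) = 2*B*(1 + B) (l(B) = (1 + B)*(2*B) = 2*B*(1 + B))
b(I, y) = (24 + I)² (b(I, y) = (I + 2*3*(1 + 3))² = (I + 2*3*4)² = (I + 24)² = (24 + I)²)
(-471564 + 2285969) + b((459 + 535)/(112 + 94), 225) = (-471564 + 2285969) + (24 + (459 + 535)/(112 + 94))² = 1814405 + (24 + 994/206)² = 1814405 + (24 + 994*(1/206))² = 1814405 + (24 + 497/103)² = 1814405 + (2969/103)² = 1814405 + 8814961/10609 = 19257837606/10609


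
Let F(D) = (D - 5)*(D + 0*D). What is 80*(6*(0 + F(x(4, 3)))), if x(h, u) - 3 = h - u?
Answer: -1920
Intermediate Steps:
x(h, u) = 3 + h - u (x(h, u) = 3 + (h - u) = 3 + h - u)
F(D) = D*(-5 + D) (F(D) = (-5 + D)*(D + 0) = (-5 + D)*D = D*(-5 + D))
80*(6*(0 + F(x(4, 3)))) = 80*(6*(0 + (3 + 4 - 1*3)*(-5 + (3 + 4 - 1*3)))) = 80*(6*(0 + (3 + 4 - 3)*(-5 + (3 + 4 - 3)))) = 80*(6*(0 + 4*(-5 + 4))) = 80*(6*(0 + 4*(-1))) = 80*(6*(0 - 4)) = 80*(6*(-4)) = 80*(-24) = -1920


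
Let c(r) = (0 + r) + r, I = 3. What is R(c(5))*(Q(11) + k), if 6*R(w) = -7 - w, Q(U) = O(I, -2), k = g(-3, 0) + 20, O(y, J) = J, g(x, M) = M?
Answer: -51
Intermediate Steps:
c(r) = 2*r (c(r) = r + r = 2*r)
k = 20 (k = 0 + 20 = 20)
Q(U) = -2
R(w) = -7/6 - w/6 (R(w) = (-7 - w)/6 = -7/6 - w/6)
R(c(5))*(Q(11) + k) = (-7/6 - 5/3)*(-2 + 20) = (-7/6 - ⅙*10)*18 = (-7/6 - 5/3)*18 = -17/6*18 = -51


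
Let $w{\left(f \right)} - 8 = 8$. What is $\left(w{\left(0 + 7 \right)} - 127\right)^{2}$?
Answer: $12321$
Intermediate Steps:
$w{\left(f \right)} = 16$ ($w{\left(f \right)} = 8 + 8 = 16$)
$\left(w{\left(0 + 7 \right)} - 127\right)^{2} = \left(16 - 127\right)^{2} = \left(-111\right)^{2} = 12321$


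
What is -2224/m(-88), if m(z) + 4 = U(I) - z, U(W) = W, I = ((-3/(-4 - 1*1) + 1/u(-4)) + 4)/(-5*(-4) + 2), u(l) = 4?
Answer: -978560/37057 ≈ -26.407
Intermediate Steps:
I = 97/440 (I = ((-3/(-4 - 1*1) + 1/4) + 4)/(-5*(-4) + 2) = ((-3/(-4 - 1) + 1*(¼)) + 4)/(20 + 2) = ((-3/(-5) + ¼) + 4)/22 = ((-3*(-⅕) + ¼) + 4)*(1/22) = ((⅗ + ¼) + 4)*(1/22) = (17/20 + 4)*(1/22) = (97/20)*(1/22) = 97/440 ≈ 0.22045)
m(z) = -1663/440 - z (m(z) = -4 + (97/440 - z) = -1663/440 - z)
-2224/m(-88) = -2224/(-1663/440 - 1*(-88)) = -2224/(-1663/440 + 88) = -2224/37057/440 = -2224*440/37057 = -978560/37057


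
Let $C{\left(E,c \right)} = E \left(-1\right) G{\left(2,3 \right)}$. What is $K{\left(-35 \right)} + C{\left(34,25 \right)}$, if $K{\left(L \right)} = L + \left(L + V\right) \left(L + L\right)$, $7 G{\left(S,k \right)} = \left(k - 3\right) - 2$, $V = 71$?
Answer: $- \frac{17817}{7} \approx -2545.3$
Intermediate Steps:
$G{\left(S,k \right)} = - \frac{5}{7} + \frac{k}{7}$ ($G{\left(S,k \right)} = \frac{\left(k - 3\right) - 2}{7} = \frac{\left(-3 + k\right) - 2}{7} = \frac{-5 + k}{7} = - \frac{5}{7} + \frac{k}{7}$)
$K{\left(L \right)} = L + 2 L \left(71 + L\right)$ ($K{\left(L \right)} = L + \left(L + 71\right) \left(L + L\right) = L + \left(71 + L\right) 2 L = L + 2 L \left(71 + L\right)$)
$C{\left(E,c \right)} = \frac{2 E}{7}$ ($C{\left(E,c \right)} = E \left(-1\right) \left(- \frac{5}{7} + \frac{1}{7} \cdot 3\right) = - E \left(- \frac{5}{7} + \frac{3}{7}\right) = - E \left(- \frac{2}{7}\right) = \frac{2 E}{7}$)
$K{\left(-35 \right)} + C{\left(34,25 \right)} = - 35 \left(143 + 2 \left(-35\right)\right) + \frac{2}{7} \cdot 34 = - 35 \left(143 - 70\right) + \frac{68}{7} = \left(-35\right) 73 + \frac{68}{7} = -2555 + \frac{68}{7} = - \frac{17817}{7}$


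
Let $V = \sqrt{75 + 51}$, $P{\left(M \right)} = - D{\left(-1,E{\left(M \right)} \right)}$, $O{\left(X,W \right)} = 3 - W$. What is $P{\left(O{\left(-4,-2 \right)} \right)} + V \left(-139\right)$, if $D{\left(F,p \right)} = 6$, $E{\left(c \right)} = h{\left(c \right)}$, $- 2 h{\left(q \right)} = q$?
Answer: $-6 - 417 \sqrt{14} \approx -1566.3$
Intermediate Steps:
$h{\left(q \right)} = - \frac{q}{2}$
$E{\left(c \right)} = - \frac{c}{2}$
$P{\left(M \right)} = -6$ ($P{\left(M \right)} = \left(-1\right) 6 = -6$)
$V = 3 \sqrt{14}$ ($V = \sqrt{126} = 3 \sqrt{14} \approx 11.225$)
$P{\left(O{\left(-4,-2 \right)} \right)} + V \left(-139\right) = -6 + 3 \sqrt{14} \left(-139\right) = -6 - 417 \sqrt{14}$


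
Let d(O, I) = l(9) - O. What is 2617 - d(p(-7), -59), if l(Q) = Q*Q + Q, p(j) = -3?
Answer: 2524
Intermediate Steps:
l(Q) = Q + Q**2 (l(Q) = Q**2 + Q = Q + Q**2)
d(O, I) = 90 - O (d(O, I) = 9*(1 + 9) - O = 9*10 - O = 90 - O)
2617 - d(p(-7), -59) = 2617 - (90 - 1*(-3)) = 2617 - (90 + 3) = 2617 - 1*93 = 2617 - 93 = 2524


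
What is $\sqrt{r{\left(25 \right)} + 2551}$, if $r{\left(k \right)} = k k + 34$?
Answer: $\sqrt{3210} \approx 56.657$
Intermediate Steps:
$r{\left(k \right)} = 34 + k^{2}$ ($r{\left(k \right)} = k^{2} + 34 = 34 + k^{2}$)
$\sqrt{r{\left(25 \right)} + 2551} = \sqrt{\left(34 + 25^{2}\right) + 2551} = \sqrt{\left(34 + 625\right) + 2551} = \sqrt{659 + 2551} = \sqrt{3210}$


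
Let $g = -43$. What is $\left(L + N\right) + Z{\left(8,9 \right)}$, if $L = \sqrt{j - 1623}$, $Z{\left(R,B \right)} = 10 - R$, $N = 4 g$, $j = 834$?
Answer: $-170 + i \sqrt{789} \approx -170.0 + 28.089 i$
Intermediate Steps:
$N = -172$ ($N = 4 \left(-43\right) = -172$)
$L = i \sqrt{789}$ ($L = \sqrt{834 - 1623} = \sqrt{-789} = i \sqrt{789} \approx 28.089 i$)
$\left(L + N\right) + Z{\left(8,9 \right)} = \left(i \sqrt{789} - 172\right) + \left(10 - 8\right) = \left(-172 + i \sqrt{789}\right) + \left(10 - 8\right) = \left(-172 + i \sqrt{789}\right) + 2 = -170 + i \sqrt{789}$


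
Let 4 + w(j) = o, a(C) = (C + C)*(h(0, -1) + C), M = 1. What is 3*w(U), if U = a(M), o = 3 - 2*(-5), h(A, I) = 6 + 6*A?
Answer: 27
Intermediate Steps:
a(C) = 2*C*(6 + C) (a(C) = (C + C)*((6 + 6*0) + C) = (2*C)*((6 + 0) + C) = (2*C)*(6 + C) = 2*C*(6 + C))
o = 13 (o = 3 + 10 = 13)
U = 14 (U = 2*1*(6 + 1) = 2*1*7 = 14)
w(j) = 9 (w(j) = -4 + 13 = 9)
3*w(U) = 3*9 = 27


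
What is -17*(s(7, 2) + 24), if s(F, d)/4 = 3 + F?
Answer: -1088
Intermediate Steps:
s(F, d) = 12 + 4*F (s(F, d) = 4*(3 + F) = 12 + 4*F)
-17*(s(7, 2) + 24) = -17*((12 + 4*7) + 24) = -17*((12 + 28) + 24) = -17*(40 + 24) = -17*64 = -1088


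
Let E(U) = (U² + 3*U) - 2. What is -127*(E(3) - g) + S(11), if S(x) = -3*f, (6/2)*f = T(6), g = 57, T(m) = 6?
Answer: 5201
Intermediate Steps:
f = 2 (f = (⅓)*6 = 2)
S(x) = -6 (S(x) = -3*2 = -6)
E(U) = -2 + U² + 3*U
-127*(E(3) - g) + S(11) = -127*((-2 + 3² + 3*3) - 1*57) - 6 = -127*((-2 + 9 + 9) - 57) - 6 = -127*(16 - 57) - 6 = -127*(-41) - 6 = 5207 - 6 = 5201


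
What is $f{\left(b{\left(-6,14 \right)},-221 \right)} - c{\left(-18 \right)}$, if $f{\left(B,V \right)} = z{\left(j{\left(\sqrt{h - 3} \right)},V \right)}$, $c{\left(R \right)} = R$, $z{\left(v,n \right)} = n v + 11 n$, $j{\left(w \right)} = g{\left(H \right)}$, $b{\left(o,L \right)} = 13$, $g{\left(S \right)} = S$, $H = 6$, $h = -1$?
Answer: $-3739$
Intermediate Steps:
$j{\left(w \right)} = 6$
$z{\left(v,n \right)} = 11 n + n v$
$f{\left(B,V \right)} = 17 V$ ($f{\left(B,V \right)} = V \left(11 + 6\right) = V 17 = 17 V$)
$f{\left(b{\left(-6,14 \right)},-221 \right)} - c{\left(-18 \right)} = 17 \left(-221\right) - -18 = -3757 + 18 = -3739$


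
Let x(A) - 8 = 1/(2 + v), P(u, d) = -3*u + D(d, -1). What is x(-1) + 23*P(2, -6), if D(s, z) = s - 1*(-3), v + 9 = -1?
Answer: -1593/8 ≈ -199.13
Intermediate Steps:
v = -10 (v = -9 - 1 = -10)
D(s, z) = 3 + s (D(s, z) = s + 3 = 3 + s)
P(u, d) = 3 + d - 3*u (P(u, d) = -3*u + (3 + d) = 3 + d - 3*u)
x(A) = 63/8 (x(A) = 8 + 1/(2 - 10) = 8 + 1/(-8) = 8 - ⅛ = 63/8)
x(-1) + 23*P(2, -6) = 63/8 + 23*(3 - 6 - 3*2) = 63/8 + 23*(3 - 6 - 6) = 63/8 + 23*(-9) = 63/8 - 207 = -1593/8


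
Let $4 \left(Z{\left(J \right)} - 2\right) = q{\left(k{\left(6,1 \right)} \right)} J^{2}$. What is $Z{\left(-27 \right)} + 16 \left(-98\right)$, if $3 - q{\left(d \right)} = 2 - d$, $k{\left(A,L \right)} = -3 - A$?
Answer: $-3024$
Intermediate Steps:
$q{\left(d \right)} = 1 + d$ ($q{\left(d \right)} = 3 - \left(2 - d\right) = 3 + \left(-2 + d\right) = 1 + d$)
$Z{\left(J \right)} = 2 - 2 J^{2}$ ($Z{\left(J \right)} = 2 + \frac{\left(1 - 9\right) J^{2}}{4} = 2 + \frac{\left(-8\right) J^{2}}{4} = 2 - 2 J^{2}$)
$Z{\left(-27 \right)} + 16 \left(-98\right) = \left(2 - 2 \left(-27\right)^{2}\right) + 16 \left(-98\right) = \left(2 - 1458\right) - 1568 = -1456 - 1568 = -3024$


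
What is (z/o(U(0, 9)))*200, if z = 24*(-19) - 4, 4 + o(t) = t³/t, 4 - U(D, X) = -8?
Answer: -4600/7 ≈ -657.14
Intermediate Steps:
U(D, X) = 12 (U(D, X) = 4 - 1*(-8) = 4 + 8 = 12)
o(t) = -4 + t² (o(t) = -4 + t³/t = -4 + t²)
z = -460 (z = -456 - 4 = -460)
(z/o(U(0, 9)))*200 = -460/(-4 + 12²)*200 = -460/(-4 + 144)*200 = -460/140*200 = -460*1/140*200 = -23/7*200 = -4600/7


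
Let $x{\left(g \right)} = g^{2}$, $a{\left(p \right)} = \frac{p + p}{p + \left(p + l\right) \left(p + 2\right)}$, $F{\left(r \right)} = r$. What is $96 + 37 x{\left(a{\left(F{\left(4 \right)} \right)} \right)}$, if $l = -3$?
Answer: $\frac{2992}{25} \approx 119.68$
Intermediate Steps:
$a{\left(p \right)} = \frac{2 p}{p + \left(-3 + p\right) \left(2 + p\right)}$ ($a{\left(p \right)} = \frac{p + p}{p + \left(p - 3\right) \left(p + 2\right)} = \frac{2 p}{p + \left(-3 + p\right) \left(2 + p\right)}$)
$96 + 37 x{\left(a{\left(F{\left(4 \right)} \right)} \right)} = 96 + 37 \left(2 \cdot 4 \frac{1}{-6 + 4^{2}}\right)^{2} = 96 + 37 \left(2 \cdot 4 \frac{1}{-6 + 16}\right)^{2} = 96 + 37 \left(2 \cdot 4 \cdot \frac{1}{10}\right)^{2} = 96 + 37 \left(\frac{4}{5}\right)^{2} = 96 + 37 \cdot \frac{16}{25} = 96 + \frac{592}{25} = \frac{2992}{25}$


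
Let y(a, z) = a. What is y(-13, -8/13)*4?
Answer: -52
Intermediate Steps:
y(-13, -8/13)*4 = -13*4 = -52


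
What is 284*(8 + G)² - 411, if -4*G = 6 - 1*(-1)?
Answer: 42731/4 ≈ 10683.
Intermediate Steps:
G = -7/4 (G = -(6 - 1*(-1))/4 = -(6 + 1)/4 = -¼*7 = -7/4 ≈ -1.7500)
284*(8 + G)² - 411 = 284*(8 - 7/4)² - 411 = 284*(25/4)² - 411 = 284*(625/16) - 411 = 44375/4 - 411 = 42731/4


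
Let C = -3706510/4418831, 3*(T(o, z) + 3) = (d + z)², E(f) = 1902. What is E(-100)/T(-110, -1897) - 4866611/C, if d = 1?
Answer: 8589484392940972783/1480465343730 ≈ 5.8019e+6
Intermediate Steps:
T(o, z) = -3 + (1 + z)²/3
C = -3706510/4418831 (C = -3706510*1/4418831 = -3706510/4418831 ≈ -0.83880)
E(-100)/T(-110, -1897) - 4866611/C = 1902/(-3 + (1 - 1897)²/3) - 4866611/(-3706510/4418831) = 1902/(-3 + (⅓)*(-1896)²) - 4866611*(-4418831/3706510) = 1902/(-3 + (⅓)*3594816) + 21504731551741/3706510 = 1902/(-3 + 1198272) + 21504731551741/3706510 = 1902/1198269 + 21504731551741/3706510 = 1902*(1/1198269) + 21504731551741/3706510 = 634/399423 + 21504731551741/3706510 = 8589484392940972783/1480465343730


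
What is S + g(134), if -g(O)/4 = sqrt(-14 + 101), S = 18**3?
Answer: 5832 - 4*sqrt(87) ≈ 5794.7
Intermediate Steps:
S = 5832
g(O) = -4*sqrt(87) (g(O) = -4*sqrt(-14 + 101) = -4*sqrt(87))
S + g(134) = 5832 - 4*sqrt(87)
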